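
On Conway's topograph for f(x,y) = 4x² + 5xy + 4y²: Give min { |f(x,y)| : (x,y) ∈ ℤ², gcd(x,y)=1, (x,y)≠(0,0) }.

translate: b→-3 (≡5 mod 8), so (4,5,4)→(4,-3,3)
flip: (4,-3,3)→(3,3,4)
reduced (well bottom): (3,3,4) with a≤c, −a<b≤a
well minimum = a = 3

3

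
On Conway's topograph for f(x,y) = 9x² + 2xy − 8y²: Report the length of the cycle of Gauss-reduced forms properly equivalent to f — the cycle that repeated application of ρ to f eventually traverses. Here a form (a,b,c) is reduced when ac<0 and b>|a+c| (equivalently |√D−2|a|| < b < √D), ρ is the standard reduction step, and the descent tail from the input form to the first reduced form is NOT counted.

D = 292, ⌊√D⌋ = 17
river: ρ → (-8,14,3)
river: ρ → (3,16,-3)
river: ρ → (-3,14,8)
river: ρ → (8,2,-9)
river: ρ → (-9,16,1)
river: ρ → (1,16,-9)
river: ρ → (-9,2,8)
river: ρ → (8,14,-3)
river: ρ → (-3,16,3)
river: ρ → (3,14,-8)
river: ρ → (-8,2,9)
river: ρ → (9,16,-1)
river: ρ → (-1,16,9)
river: ρ → (9,2,-8)
ρ-cycle length = 14 (tail of 0 descent steps not counted)

14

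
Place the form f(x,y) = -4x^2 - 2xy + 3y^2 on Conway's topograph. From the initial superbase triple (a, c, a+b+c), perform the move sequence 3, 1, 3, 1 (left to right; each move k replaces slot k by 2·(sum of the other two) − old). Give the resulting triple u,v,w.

start (-4,3,-3) = (f(1,0),f(0,1),f(1,1))
replace slot 3: 2·((-4)+3) − (-3) = 1 → (-4,3,1)
replace slot 1: 2·(3+1) − (-4) = 12 → (12,3,1)
replace slot 3: 2·(12+3) − 1 = 29 → (12,3,29)
replace slot 1: 2·(3+29) − 12 = 52 → (52,3,29)

52,3,29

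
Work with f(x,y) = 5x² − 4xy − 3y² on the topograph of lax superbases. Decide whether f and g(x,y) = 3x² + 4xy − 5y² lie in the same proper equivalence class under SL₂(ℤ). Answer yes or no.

D₁ = 76, D₂ = 76
river cycle of f (length 6): (-3, 4, 5), (5, 6, -2), (-2, 6, 5), (5, 4, -3), (-3, 8, 1), (1, 8, -3)
river cycle of g (length 6): (-5, 6, 2), (2, 6, -5), (-5, 4, 3), (3, 8, -1), (-1, 8, 3), (3, 4, -5)
cycles differ ⇒ inequivalent

no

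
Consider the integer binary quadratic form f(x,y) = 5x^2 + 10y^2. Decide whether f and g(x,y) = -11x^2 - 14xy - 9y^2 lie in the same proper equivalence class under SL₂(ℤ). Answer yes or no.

D₁ = -200, D₂ = -200
f: reduced (well bottom): (5,0,10) with a≤c, −a<b≤a
g is negative-definite; reduce −g:
−g: translate: b→-8 (≡14 mod 22), so (11,14,9)→(11,-8,6)
−g: flip: (11,-8,6)→(6,8,11)
−g: translate: b→-4 (≡8 mod 12), so (6,8,11)→(6,-4,9)
−g: reduced (well bottom): (6,-4,9) with a≤c, −a<b≤a
flip sign back: reduced form of g is (-6,4,-9)
reduced forms (5, 0, 10) vs (-6, 4, -9) ⇒ inequivalent

no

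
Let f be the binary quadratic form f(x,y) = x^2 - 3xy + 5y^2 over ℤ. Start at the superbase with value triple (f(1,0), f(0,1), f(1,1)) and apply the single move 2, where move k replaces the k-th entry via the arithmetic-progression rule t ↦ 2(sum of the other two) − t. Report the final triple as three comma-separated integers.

start (1,5,3) = (f(1,0),f(0,1),f(1,1))
replace slot 2: 2·(1+3) − 5 = 3 → (1,3,3)

1,3,3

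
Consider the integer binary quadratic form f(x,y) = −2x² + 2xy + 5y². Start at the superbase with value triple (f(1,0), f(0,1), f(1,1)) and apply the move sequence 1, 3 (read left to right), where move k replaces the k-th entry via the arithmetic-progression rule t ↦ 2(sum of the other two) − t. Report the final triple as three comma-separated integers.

start (-2,5,5) = (f(1,0),f(0,1),f(1,1))
replace slot 1: 2·(5+5) − (-2) = 22 → (22,5,5)
replace slot 3: 2·(22+5) − 5 = 49 → (22,5,49)

22,5,49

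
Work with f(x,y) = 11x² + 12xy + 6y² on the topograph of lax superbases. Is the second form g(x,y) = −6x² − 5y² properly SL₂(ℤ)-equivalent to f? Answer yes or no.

D₁ = -120, D₂ = -120
f: translate: b→-10 (≡12 mod 22), so (11,12,6)→(11,-10,5)
f: flip: (11,-10,5)→(5,10,11)
f: translate: b→0 (≡10 mod 10), so (5,10,11)→(5,0,6)
f: reduced (well bottom): (5,0,6) with a≤c, −a<b≤a
g is negative-definite; reduce −g:
−g: flip: (6,0,5)→(5,0,6)
−g: reduced (well bottom): (5,0,6) with a≤c, −a<b≤a
flip sign back: reduced form of g is (-5,0,-6)
reduced forms (5, 0, 6) vs (-5, 0, -6) ⇒ inequivalent

no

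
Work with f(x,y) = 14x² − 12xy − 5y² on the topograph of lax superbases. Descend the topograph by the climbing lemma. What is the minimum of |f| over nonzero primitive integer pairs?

descent: ρ → (-5,12,14)  [lands on river]
river: ρ → (14,16,-3)
river: ρ → (-3,20,2)
river: ρ → (2,20,-3)
river: ρ → (-3,16,14)
river: ρ → (14,12,-5)
river: ρ → (-5,18,5)
river: ρ → (5,12,-14)
river: ρ → (-14,16,3)
river: ρ → (3,20,-2)
river: ρ → (-2,20,3)
river: ρ → (3,16,-14)
river: ρ → (-14,12,5)
river: ρ → (5,18,-5)
closes: descent 1, river 14
min |a| on river = 2

2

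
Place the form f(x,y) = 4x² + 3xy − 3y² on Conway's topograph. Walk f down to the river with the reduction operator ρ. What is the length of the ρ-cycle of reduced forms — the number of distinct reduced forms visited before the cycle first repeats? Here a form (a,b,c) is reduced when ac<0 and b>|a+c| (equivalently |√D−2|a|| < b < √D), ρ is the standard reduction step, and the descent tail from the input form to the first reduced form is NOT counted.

D = 57, ⌊√D⌋ = 7
river: ρ → (-3,3,4)
river: ρ → (4,5,-2)
river: ρ → (-2,7,1)
river: ρ → (1,7,-2)
river: ρ → (-2,5,4)
river: ρ → (4,3,-3)
ρ-cycle length = 6 (tail of 0 descent steps not counted)

6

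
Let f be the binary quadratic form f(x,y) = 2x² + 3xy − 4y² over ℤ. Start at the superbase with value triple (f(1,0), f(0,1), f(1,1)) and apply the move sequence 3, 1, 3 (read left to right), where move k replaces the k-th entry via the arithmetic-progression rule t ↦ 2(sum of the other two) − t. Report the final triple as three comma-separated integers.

start (2,-4,1) = (f(1,0),f(0,1),f(1,1))
replace slot 3: 2·(2+(-4)) − 1 = -5 → (2,-4,-5)
replace slot 1: 2·((-4)+(-5)) − 2 = -20 → (-20,-4,-5)
replace slot 3: 2·((-20)+(-4)) − (-5) = -43 → (-20,-4,-43)

-20,-4,-43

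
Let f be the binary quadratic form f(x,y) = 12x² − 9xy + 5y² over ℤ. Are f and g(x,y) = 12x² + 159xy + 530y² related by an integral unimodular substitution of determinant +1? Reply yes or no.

D₁ = -159, D₂ = -159
f: flip: (12,-9,5)→(5,9,12)
f: translate: b→-1 (≡9 mod 10), so (5,9,12)→(5,-1,8)
f: reduced (well bottom): (5,-1,8) with a≤c, −a<b≤a
g: translate: b→-9 (≡159 mod 24), so (12,159,530)→(12,-9,5)
g: flip: (12,-9,5)→(5,9,12)
g: translate: b→-1 (≡9 mod 10), so (5,9,12)→(5,-1,8)
g: reduced (well bottom): (5,-1,8) with a≤c, −a<b≤a
reduced forms (5, -1, 8) vs (5, -1, 8) ⇒ equivalent

yes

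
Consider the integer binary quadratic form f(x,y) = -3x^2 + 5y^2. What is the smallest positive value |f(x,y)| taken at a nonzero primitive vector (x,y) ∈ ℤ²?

descent: ρ → (5,0,-3)
descent: ρ → (-3,6,2)  [lands on river]
river: ρ → (2,6,-3)
closes: descent 2, river 2
min |a| on river = 2

2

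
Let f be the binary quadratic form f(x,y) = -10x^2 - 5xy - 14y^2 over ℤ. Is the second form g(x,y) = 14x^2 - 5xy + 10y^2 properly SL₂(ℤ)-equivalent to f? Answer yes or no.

D₁ = -535, D₂ = -535
f is negative-definite; reduce −f:
−f: reduced (well bottom): (10,5,14) with a≤c, −a<b≤a
flip sign back: reduced form of f is (-10,-5,-14)
g: flip: (14,-5,10)→(10,5,14)
g: reduced (well bottom): (10,5,14) with a≤c, −a<b≤a
reduced forms (-10, -5, -14) vs (10, 5, 14) ⇒ inequivalent

no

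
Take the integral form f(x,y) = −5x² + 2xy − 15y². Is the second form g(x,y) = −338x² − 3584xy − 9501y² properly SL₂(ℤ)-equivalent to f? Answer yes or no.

D₁ = -296, D₂ = -296
f is negative-definite; reduce −f:
−f: reduced (well bottom): (5,-2,15) with a≤c, −a<b≤a
flip sign back: reduced form of f is (-5,2,-15)
g is negative-definite; reduce −g:
−g: translate: b→204 (≡3584 mod 676), so (338,3584,9501)→(338,204,31)
−g: flip: (338,204,31)→(31,-204,338)
−g: translate: b→-18 (≡-204 mod 62), so (31,-204,338)→(31,-18,5)
−g: flip: (31,-18,5)→(5,18,31)
−g: translate: b→-2 (≡18 mod 10), so (5,18,31)→(5,-2,15)
−g: reduced (well bottom): (5,-2,15) with a≤c, −a<b≤a
flip sign back: reduced form of g is (-5,2,-15)
reduced forms (-5, 2, -15) vs (-5, 2, -15) ⇒ equivalent

yes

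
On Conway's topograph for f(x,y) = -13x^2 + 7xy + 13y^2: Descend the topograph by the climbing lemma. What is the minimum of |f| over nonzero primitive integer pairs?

river: ρ → (13,19,-7)
river: ρ → (-7,23,7)
river: ρ → (7,19,-13)
river: ρ → (-13,7,13)
closes: descent 0, river 4
min |a| on river = 7

7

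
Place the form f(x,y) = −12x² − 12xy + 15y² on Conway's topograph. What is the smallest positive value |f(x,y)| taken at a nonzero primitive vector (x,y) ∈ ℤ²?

descent: ρ → (15,12,-12)  [lands on river]
river: ρ → (-12,12,15)
river: ρ → (15,18,-9)
river: ρ → (-9,18,15)
closes: descent 1, river 4
min |a| on river = 9

9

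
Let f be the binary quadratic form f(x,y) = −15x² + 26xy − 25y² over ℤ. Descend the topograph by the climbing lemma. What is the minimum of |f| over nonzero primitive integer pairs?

translate: b→4 (≡-26 mod 30), so (15,-26,25)→(15,4,14)
flip: (15,4,14)→(14,-4,15)
reduced (well bottom): (14,-4,15) with a≤c, −a<b≤a
well minimum |f| = |-14| = 14 (negative-definite)

14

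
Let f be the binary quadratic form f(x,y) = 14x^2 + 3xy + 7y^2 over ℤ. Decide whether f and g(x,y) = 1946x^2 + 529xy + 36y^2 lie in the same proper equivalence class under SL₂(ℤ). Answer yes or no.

D₁ = -383, D₂ = -383
f: flip: (14,3,7)→(7,-3,14)
f: reduced (well bottom): (7,-3,14) with a≤c, −a<b≤a
g: flip: (1946,529,36)→(36,-529,1946)
g: translate: b→-25 (≡-529 mod 72), so (36,-529,1946)→(36,-25,7)
g: flip: (36,-25,7)→(7,25,36)
g: translate: b→-3 (≡25 mod 14), so (7,25,36)→(7,-3,14)
g: reduced (well bottom): (7,-3,14) with a≤c, −a<b≤a
reduced forms (7, -3, 14) vs (7, -3, 14) ⇒ equivalent

yes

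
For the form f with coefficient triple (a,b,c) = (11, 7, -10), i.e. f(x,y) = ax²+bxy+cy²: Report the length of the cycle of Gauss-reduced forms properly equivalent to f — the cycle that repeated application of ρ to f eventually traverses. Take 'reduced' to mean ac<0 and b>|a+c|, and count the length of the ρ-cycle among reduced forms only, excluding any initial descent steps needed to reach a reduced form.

D = 489, ⌊√D⌋ = 22
river: ρ → (-10,13,8)
river: ρ → (8,19,-4)
river: ρ → (-4,21,3)
river: ρ → (3,21,-4)
river: ρ → (-4,19,8)
river: ρ → (8,13,-10)
river: ρ → (-10,7,11)
river: ρ → (11,15,-6)
river: ρ → (-6,21,2)
river: ρ → (2,19,-16)
river: ρ → (-16,13,5)
river: ρ → (5,17,-10)
river: ρ → (-10,3,12)
river: ρ → (12,21,-1)
river: ρ → (-1,21,12)
river: ρ → (12,3,-10)
river: ρ → (-10,17,5)
river: ρ → (5,13,-16)
river: ρ → (-16,19,2)
river: ρ → (2,21,-6)
river: ρ → (-6,15,11)
river: ρ → (11,7,-10)
ρ-cycle length = 22 (tail of 0 descent steps not counted)

22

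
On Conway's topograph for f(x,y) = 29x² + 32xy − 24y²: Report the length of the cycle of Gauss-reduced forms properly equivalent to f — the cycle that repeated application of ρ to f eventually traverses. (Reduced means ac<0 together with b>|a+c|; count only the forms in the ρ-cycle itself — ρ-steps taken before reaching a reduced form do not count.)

D = 3808, ⌊√D⌋ = 61
river: ρ → (-24,16,37)
river: ρ → (37,58,-3)
river: ρ → (-3,56,56)
river: ρ → (56,56,-3)
river: ρ → (-3,58,37)
river: ρ → (37,16,-24)
river: ρ → (-24,32,29)
river: ρ → (29,26,-27)
river: ρ → (-27,28,28)
river: ρ → (28,28,-27)
river: ρ → (-27,26,29)
river: ρ → (29,32,-24)
ρ-cycle length = 12 (tail of 0 descent steps not counted)

12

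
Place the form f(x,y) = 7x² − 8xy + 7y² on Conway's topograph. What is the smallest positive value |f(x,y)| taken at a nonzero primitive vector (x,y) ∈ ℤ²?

translate: b→6 (≡-8 mod 14), so (7,-8,7)→(7,6,6)
flip: (7,6,6)→(6,-6,7)
translate: b→6 (≡-6 mod 12), so (6,-6,7)→(6,6,7)
reduced (well bottom): (6,6,7) with a≤c, −a<b≤a
well minimum = a = 6

6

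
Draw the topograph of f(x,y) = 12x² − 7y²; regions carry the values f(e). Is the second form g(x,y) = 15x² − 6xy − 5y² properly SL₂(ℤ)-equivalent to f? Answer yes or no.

D₁ = 336, D₂ = 336
river cycle of f (length 4): (-7, 14, 5), (5, 16, -4), (-4, 16, 5), (5, 14, -7)
river cycle of g (length 4): (-5, 16, 4), (4, 16, -5), (-5, 14, 7), (7, 14, -5)
cycles differ ⇒ inequivalent

no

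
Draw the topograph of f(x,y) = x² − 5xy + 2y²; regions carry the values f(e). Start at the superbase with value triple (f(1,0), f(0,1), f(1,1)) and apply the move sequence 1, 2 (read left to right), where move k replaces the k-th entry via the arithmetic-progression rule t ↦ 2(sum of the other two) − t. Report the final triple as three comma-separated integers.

start (1,2,-2) = (f(1,0),f(0,1),f(1,1))
replace slot 1: 2·(2+(-2)) − 1 = -1 → (-1,2,-2)
replace slot 2: 2·((-1)+(-2)) − 2 = -8 → (-1,-8,-2)

-1,-8,-2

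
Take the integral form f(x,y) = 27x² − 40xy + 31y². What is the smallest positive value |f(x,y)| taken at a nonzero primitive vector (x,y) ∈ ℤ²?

translate: b→14 (≡-40 mod 54), so (27,-40,31)→(27,14,18)
flip: (27,14,18)→(18,-14,27)
reduced (well bottom): (18,-14,27) with a≤c, −a<b≤a
well minimum = a = 18

18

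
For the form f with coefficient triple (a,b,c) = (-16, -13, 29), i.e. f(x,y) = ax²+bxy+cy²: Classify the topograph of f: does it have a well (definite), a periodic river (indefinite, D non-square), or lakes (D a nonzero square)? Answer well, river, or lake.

D = b²−4ac = (-13)² − 4·(-16)·29 = 2025
D = 45² is a perfect square ⇒ form factors over ℤ ⇒ lakes

lake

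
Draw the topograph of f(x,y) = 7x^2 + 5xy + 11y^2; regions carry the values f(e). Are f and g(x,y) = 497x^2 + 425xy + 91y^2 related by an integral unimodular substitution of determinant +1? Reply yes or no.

D₁ = -283, D₂ = -283
f: reduced (well bottom): (7,5,11) with a≤c, −a<b≤a
g: flip: (497,425,91)→(91,-425,497)
g: translate: b→-61 (≡-425 mod 182), so (91,-425,497)→(91,-61,11)
g: flip: (91,-61,11)→(11,61,91)
g: translate: b→-5 (≡61 mod 22), so (11,61,91)→(11,-5,7)
g: flip: (11,-5,7)→(7,5,11)
g: reduced (well bottom): (7,5,11) with a≤c, −a<b≤a
reduced forms (7, 5, 11) vs (7, 5, 11) ⇒ equivalent

yes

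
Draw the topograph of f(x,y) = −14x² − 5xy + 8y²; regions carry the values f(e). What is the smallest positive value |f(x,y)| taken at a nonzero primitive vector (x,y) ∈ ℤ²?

descent: ρ → (8,21,-1)  [lands on river]
river: ρ → (-1,21,8)
river: ρ → (8,11,-11)
river: ρ → (-11,11,8)
closes: descent 1, river 4
min |a| on river = 1

1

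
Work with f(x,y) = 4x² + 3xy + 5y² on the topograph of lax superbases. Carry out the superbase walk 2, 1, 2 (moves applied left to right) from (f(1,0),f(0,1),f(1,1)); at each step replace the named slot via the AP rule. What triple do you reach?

start (4,5,12) = (f(1,0),f(0,1),f(1,1))
replace slot 2: 2·(4+12) − 5 = 27 → (4,27,12)
replace slot 1: 2·(27+12) − 4 = 74 → (74,27,12)
replace slot 2: 2·(74+12) − 27 = 145 → (74,145,12)

74,145,12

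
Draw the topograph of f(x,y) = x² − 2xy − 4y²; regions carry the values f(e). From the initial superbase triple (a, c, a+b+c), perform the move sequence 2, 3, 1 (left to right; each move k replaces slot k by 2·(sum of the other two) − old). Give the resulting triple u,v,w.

start (1,-4,-5) = (f(1,0),f(0,1),f(1,1))
replace slot 2: 2·(1+(-5)) − (-4) = -4 → (1,-4,-5)
replace slot 3: 2·(1+(-4)) − (-5) = -1 → (1,-4,-1)
replace slot 1: 2·((-4)+(-1)) − 1 = -11 → (-11,-4,-1)

-11,-4,-1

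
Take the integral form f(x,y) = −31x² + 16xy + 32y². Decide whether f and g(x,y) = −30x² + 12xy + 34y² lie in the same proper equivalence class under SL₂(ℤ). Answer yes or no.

D₁ = 4224, D₂ = 4224
river cycle of f (length 6): (32, 48, -15), (-15, 42, 41), (41, 40, -16), (-16, 56, 17), (17, 46, -31), (-31, 16, 32)
river cycle of g (length 6): (34, 56, -8), (-8, 56, 34), (34, 12, -30), (-30, 48, 16), (16, 48, -30), (-30, 12, 34)
cycles differ ⇒ inequivalent

no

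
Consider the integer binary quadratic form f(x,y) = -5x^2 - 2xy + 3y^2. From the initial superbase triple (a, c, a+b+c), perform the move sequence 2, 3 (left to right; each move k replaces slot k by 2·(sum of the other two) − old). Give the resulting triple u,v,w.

start (-5,3,-4) = (f(1,0),f(0,1),f(1,1))
replace slot 2: 2·((-5)+(-4)) − 3 = -21 → (-5,-21,-4)
replace slot 3: 2·((-5)+(-21)) − (-4) = -48 → (-5,-21,-48)

-5,-21,-48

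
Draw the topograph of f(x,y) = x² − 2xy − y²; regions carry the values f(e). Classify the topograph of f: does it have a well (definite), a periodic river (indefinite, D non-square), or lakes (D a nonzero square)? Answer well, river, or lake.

D = b²−4ac = (-2)² − 4·1·(-1) = 8
D > 0 non-square ⇒ indefinite ⇒ periodic river

river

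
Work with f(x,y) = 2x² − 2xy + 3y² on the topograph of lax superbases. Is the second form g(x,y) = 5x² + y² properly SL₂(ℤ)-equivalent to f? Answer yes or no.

D₁ = -20, D₂ = -20
f: translate: b→2 (≡-2 mod 4), so (2,-2,3)→(2,2,3)
f: reduced (well bottom): (2,2,3) with a≤c, −a<b≤a
g: flip: (5,0,1)→(1,0,5)
g: reduced (well bottom): (1,0,5) with a≤c, −a<b≤a
reduced forms (2, 2, 3) vs (1, 0, 5) ⇒ inequivalent

no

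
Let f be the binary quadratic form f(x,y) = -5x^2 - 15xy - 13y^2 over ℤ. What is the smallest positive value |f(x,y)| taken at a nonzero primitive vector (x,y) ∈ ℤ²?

translate: b→5 (≡15 mod 10), so (5,15,13)→(5,5,3)
flip: (5,5,3)→(3,-5,5)
translate: b→1 (≡-5 mod 6), so (3,-5,5)→(3,1,3)
reduced (well bottom): (3,1,3) with a≤c, −a<b≤a
well minimum |f| = |-3| = 3 (negative-definite)

3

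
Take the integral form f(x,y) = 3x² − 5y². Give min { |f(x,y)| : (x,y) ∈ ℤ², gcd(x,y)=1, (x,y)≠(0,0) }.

descent: ρ → (-5,0,3)
descent: ρ → (3,6,-2)  [lands on river]
river: ρ → (-2,6,3)
closes: descent 2, river 2
min |a| on river = 2

2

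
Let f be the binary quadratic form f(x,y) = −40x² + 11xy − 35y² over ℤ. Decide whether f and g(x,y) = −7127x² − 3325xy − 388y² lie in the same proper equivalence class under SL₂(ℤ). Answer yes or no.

D₁ = -5479, D₂ = -5479
f is negative-definite; reduce −f:
−f: flip: (40,-11,35)→(35,11,40)
−f: reduced (well bottom): (35,11,40) with a≤c, −a<b≤a
flip sign back: reduced form of f is (-35,-11,-40)
g is negative-definite; reduce −g:
−g: flip: (7127,3325,388)→(388,-3325,7127)
−g: translate: b→-221 (≡-3325 mod 776), so (388,-3325,7127)→(388,-221,35)
−g: flip: (388,-221,35)→(35,221,388)
−g: translate: b→11 (≡221 mod 70), so (35,221,388)→(35,11,40)
−g: reduced (well bottom): (35,11,40) with a≤c, −a<b≤a
flip sign back: reduced form of g is (-35,-11,-40)
reduced forms (-35, -11, -40) vs (-35, -11, -40) ⇒ equivalent

yes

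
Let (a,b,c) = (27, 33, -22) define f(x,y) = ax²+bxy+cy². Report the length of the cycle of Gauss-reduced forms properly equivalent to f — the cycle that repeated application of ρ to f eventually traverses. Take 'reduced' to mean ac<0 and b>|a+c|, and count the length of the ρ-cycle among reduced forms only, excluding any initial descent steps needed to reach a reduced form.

D = 3465, ⌊√D⌋ = 58
river: ρ → (-22,55,5)
river: ρ → (5,55,-22)
river: ρ → (-22,33,27)
river: ρ → (27,21,-28)
river: ρ → (-28,35,20)
river: ρ → (20,45,-18)
river: ρ → (-18,27,38)
river: ρ → (38,49,-7)
river: ρ → (-7,49,38)
river: ρ → (38,27,-18)
river: ρ → (-18,45,20)
river: ρ → (20,35,-28)
river: ρ → (-28,21,27)
river: ρ → (27,33,-22)
ρ-cycle length = 14 (tail of 0 descent steps not counted)

14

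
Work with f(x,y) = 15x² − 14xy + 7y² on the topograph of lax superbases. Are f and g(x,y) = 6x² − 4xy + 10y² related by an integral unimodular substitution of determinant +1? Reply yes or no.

D₁ = -224, D₂ = -224
f: flip: (15,-14,7)→(7,14,15)
f: translate: b→0 (≡14 mod 14), so (7,14,15)→(7,0,8)
f: reduced (well bottom): (7,0,8) with a≤c, −a<b≤a
g: reduced (well bottom): (6,-4,10) with a≤c, −a<b≤a
reduced forms (7, 0, 8) vs (6, -4, 10) ⇒ inequivalent

no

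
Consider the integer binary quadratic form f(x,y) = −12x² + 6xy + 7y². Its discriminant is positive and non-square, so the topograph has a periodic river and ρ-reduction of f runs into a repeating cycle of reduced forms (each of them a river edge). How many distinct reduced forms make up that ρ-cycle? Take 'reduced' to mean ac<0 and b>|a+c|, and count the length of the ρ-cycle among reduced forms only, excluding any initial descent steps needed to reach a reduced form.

D = 372, ⌊√D⌋ = 19
river: ρ → (7,8,-11)
river: ρ → (-11,14,4)
river: ρ → (4,18,-3)
river: ρ → (-3,18,4)
river: ρ → (4,14,-11)
river: ρ → (-11,8,7)
river: ρ → (7,6,-12)
river: ρ → (-12,18,1)
river: ρ → (1,18,-12)
river: ρ → (-12,6,7)
ρ-cycle length = 10 (tail of 0 descent steps not counted)

10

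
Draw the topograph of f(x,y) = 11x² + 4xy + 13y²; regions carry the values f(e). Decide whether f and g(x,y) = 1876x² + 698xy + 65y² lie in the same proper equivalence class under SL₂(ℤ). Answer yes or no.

D₁ = -556, D₂ = -556
f: reduced (well bottom): (11,4,13) with a≤c, −a<b≤a
g: flip: (1876,698,65)→(65,-698,1876)
g: translate: b→-48 (≡-698 mod 130), so (65,-698,1876)→(65,-48,11)
g: flip: (65,-48,11)→(11,48,65)
g: translate: b→4 (≡48 mod 22), so (11,48,65)→(11,4,13)
g: reduced (well bottom): (11,4,13) with a≤c, −a<b≤a
reduced forms (11, 4, 13) vs (11, 4, 13) ⇒ equivalent

yes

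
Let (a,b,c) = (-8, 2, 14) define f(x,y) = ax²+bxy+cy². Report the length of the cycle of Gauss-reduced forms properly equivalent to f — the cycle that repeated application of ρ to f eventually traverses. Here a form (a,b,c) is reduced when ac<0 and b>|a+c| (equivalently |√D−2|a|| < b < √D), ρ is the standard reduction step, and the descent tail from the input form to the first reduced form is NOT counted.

D = 452, ⌊√D⌋ = 21
descent: ρ → (14,-2,-8)
descent: ρ → (-8,18,4)  [lands on river]
river: ρ → (4,14,-16)
river: ρ → (-16,18,2)
river: ρ → (2,18,-16)
river: ρ → (-16,14,4)
river: ρ → (4,18,-8)
river: ρ → (-8,14,8)
river: ρ → (8,18,-4)
river: ρ → (-4,14,16)
river: ρ → (16,18,-2)
river: ρ → (-2,18,16)
river: ρ → (16,14,-4)
river: ρ → (-4,18,8)
river: ρ → (8,14,-8)
ρ-cycle length = 14 (tail of 2 descent steps not counted)

14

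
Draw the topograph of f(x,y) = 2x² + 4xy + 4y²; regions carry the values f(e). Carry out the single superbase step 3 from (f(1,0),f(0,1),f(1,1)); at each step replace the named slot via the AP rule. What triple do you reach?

start (2,4,10) = (f(1,0),f(0,1),f(1,1))
replace slot 3: 2·(2+4) − 10 = 2 → (2,4,2)

2,4,2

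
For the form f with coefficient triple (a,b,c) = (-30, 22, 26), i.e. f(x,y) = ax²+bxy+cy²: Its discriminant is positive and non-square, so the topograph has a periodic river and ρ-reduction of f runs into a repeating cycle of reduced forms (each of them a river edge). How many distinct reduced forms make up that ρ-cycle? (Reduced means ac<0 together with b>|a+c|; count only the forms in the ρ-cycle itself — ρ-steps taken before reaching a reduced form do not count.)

D = 3604, ⌊√D⌋ = 60
river: ρ → (26,30,-26)
river: ρ → (-26,22,30)
river: ρ → (30,38,-18)
river: ρ → (-18,34,34)
river: ρ → (34,34,-18)
river: ρ → (-18,38,30)
river: ρ → (30,22,-26)
river: ρ → (-26,30,26)
river: ρ → (26,22,-30)
river: ρ → (-30,38,18)
river: ρ → (18,34,-34)
river: ρ → (-34,34,18)
river: ρ → (18,38,-30)
river: ρ → (-30,22,26)
ρ-cycle length = 14 (tail of 0 descent steps not counted)

14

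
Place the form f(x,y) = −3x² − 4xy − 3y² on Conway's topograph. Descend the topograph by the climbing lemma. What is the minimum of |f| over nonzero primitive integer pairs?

translate: b→-2 (≡4 mod 6), so (3,4,3)→(3,-2,2)
flip: (3,-2,2)→(2,2,3)
reduced (well bottom): (2,2,3) with a≤c, −a<b≤a
well minimum |f| = |-2| = 2 (negative-definite)

2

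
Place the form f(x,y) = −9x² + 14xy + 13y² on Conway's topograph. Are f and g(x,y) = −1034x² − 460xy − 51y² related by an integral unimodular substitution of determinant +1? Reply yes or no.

D₁ = 664, D₂ = 664
river cycle of f (length 22): (13, 12, -10), (-10, 8, 15), (15, 22, -3), (-3, 20, 22), (22, 24, -1), (-1, 24, 22), (22, 20, -3), (-3, 22, 15), (15, 8, -10), (-10, 12, 13), … (12 more)
river cycle of g (length 22): (-9, 14, 13), (13, 12, -10), (-10, 8, 15), (15, 22, -3), (-3, 20, 22), (22, 24, -1), (-1, 24, 22), (22, 20, -3), (-3, 22, 15), (15, 8, -10), … (12 more)
cycles coincide ⇒ equivalent

yes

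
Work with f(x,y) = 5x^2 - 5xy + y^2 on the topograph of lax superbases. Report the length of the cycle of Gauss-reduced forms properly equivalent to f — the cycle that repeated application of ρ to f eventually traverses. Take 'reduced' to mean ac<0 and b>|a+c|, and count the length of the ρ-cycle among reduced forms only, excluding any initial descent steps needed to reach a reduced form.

D = 5, ⌊√D⌋ = 2
descent: ρ → (1,1,-1)  [lands on river]
river: ρ → (-1,1,1)
ρ-cycle length = 2 (tail of 1 descent step not counted)

2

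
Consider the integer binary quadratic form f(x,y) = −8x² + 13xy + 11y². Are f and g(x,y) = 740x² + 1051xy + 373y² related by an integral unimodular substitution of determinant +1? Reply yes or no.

D₁ = 521, D₂ = 521
river cycle of f (length 34): (11, 9, -10), (-10, 11, 10), (10, 9, -11), (-11, 13, 8), (8, 19, -5), (-5, 21, 4), (4, 19, -10), (-10, 21, 2), (2, 19, -20), (-20, 21, 1), … (24 more)
river cycle of g (length 34): (11, 9, -10), (-10, 11, 10), (10, 9, -11), (-11, 13, 8), (8, 19, -5), (-5, 21, 4), (4, 19, -10), (-10, 21, 2), (2, 19, -20), (-20, 21, 1), … (24 more)
cycles coincide ⇒ equivalent

yes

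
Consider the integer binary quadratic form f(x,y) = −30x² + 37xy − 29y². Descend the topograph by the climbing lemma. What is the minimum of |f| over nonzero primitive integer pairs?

translate: b→23 (≡-37 mod 60), so (30,-37,29)→(30,23,22)
flip: (30,23,22)→(22,-23,30)
translate: b→21 (≡-23 mod 44), so (22,-23,30)→(22,21,29)
reduced (well bottom): (22,21,29) with a≤c, −a<b≤a
well minimum |f| = |-22| = 22 (negative-definite)

22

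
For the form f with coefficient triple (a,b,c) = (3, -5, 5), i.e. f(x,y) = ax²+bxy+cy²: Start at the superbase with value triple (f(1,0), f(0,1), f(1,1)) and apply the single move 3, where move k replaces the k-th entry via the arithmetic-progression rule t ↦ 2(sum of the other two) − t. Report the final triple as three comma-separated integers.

start (3,5,3) = (f(1,0),f(0,1),f(1,1))
replace slot 3: 2·(3+5) − 3 = 13 → (3,5,13)

3,5,13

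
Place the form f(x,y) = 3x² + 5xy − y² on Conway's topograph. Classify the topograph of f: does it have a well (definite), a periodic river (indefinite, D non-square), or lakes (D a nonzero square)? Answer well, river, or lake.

D = b²−4ac = 5² − 4·3·(-1) = 37
D > 0 non-square ⇒ indefinite ⇒ periodic river

river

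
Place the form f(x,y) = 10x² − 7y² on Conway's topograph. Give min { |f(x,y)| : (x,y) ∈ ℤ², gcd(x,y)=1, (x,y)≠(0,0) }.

descent: ρ → (-7,14,3)  [lands on river]
river: ρ → (3,16,-2)
river: ρ → (-2,16,3)
river: ρ → (3,14,-7)
closes: descent 1, river 4
min |a| on river = 2

2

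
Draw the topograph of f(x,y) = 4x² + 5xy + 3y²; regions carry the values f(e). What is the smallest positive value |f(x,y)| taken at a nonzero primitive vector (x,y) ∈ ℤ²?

translate: b→-3 (≡5 mod 8), so (4,5,3)→(4,-3,2)
flip: (4,-3,2)→(2,3,4)
translate: b→-1 (≡3 mod 4), so (2,3,4)→(2,-1,3)
reduced (well bottom): (2,-1,3) with a≤c, −a<b≤a
well minimum = a = 2

2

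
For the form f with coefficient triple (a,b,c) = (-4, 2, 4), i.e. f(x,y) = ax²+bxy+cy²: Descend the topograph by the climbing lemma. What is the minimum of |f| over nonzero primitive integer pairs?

river: ρ → (4,6,-2)
river: ρ → (-2,6,4)
river: ρ → (4,2,-4)
river: ρ → (-4,6,2)
river: ρ → (2,6,-4)
river: ρ → (-4,2,4)
closes: descent 0, river 6
min |a| on river = 2

2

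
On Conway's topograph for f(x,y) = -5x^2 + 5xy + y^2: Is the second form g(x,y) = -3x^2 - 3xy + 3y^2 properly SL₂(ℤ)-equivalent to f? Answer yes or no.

D₁ = 45, D₂ = 45
river cycle of f (length 2): (1, 5, -5), (-5, 5, 1)
river cycle of g (length 2): (3, 3, -3), (-3, 3, 3)
cycles differ ⇒ inequivalent

no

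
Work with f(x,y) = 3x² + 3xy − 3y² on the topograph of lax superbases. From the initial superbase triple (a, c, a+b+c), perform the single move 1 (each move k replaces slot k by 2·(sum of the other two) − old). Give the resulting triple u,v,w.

start (3,-3,3) = (f(1,0),f(0,1),f(1,1))
replace slot 1: 2·((-3)+3) − 3 = -3 → (-3,-3,3)

-3,-3,3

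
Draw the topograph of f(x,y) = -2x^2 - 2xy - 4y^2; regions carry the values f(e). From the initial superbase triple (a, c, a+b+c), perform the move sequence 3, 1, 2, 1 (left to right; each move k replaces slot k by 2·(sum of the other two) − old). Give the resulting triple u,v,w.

start (-2,-4,-8) = (f(1,0),f(0,1),f(1,1))
replace slot 3: 2·((-2)+(-4)) − (-8) = -4 → (-2,-4,-4)
replace slot 1: 2·((-4)+(-4)) − (-2) = -14 → (-14,-4,-4)
replace slot 2: 2·((-14)+(-4)) − (-4) = -32 → (-14,-32,-4)
replace slot 1: 2·((-32)+(-4)) − (-14) = -58 → (-58,-32,-4)

-58,-32,-4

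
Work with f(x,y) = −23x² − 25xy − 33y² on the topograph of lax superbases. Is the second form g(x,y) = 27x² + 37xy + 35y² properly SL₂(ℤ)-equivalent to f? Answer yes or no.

D₁ = -2411, D₂ = -2411
f is negative-definite; reduce −f:
−f: translate: b→-21 (≡25 mod 46), so (23,25,33)→(23,-21,31)
−f: reduced (well bottom): (23,-21,31) with a≤c, −a<b≤a
flip sign back: reduced form of f is (-23,21,-31)
g: translate: b→-17 (≡37 mod 54), so (27,37,35)→(27,-17,25)
g: flip: (27,-17,25)→(25,17,27)
g: reduced (well bottom): (25,17,27) with a≤c, −a<b≤a
reduced forms (-23, 21, -31) vs (25, 17, 27) ⇒ inequivalent

no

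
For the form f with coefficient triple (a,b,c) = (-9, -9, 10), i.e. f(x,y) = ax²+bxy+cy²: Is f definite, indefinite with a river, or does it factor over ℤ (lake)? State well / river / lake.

D = b²−4ac = (-9)² − 4·(-9)·10 = 441
D = 21² is a perfect square ⇒ form factors over ℤ ⇒ lakes

lake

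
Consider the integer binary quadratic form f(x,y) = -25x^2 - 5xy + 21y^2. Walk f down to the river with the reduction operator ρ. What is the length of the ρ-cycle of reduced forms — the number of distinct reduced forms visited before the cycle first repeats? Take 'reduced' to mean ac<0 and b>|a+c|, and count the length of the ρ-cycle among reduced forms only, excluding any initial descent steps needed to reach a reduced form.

D = 2125, ⌊√D⌋ = 46
descent: ρ → (21,5,-25)  [lands on river]
river: ρ → (-25,45,1)
river: ρ → (1,45,-25)
river: ρ → (-25,5,21)
river: ρ → (21,37,-9)
river: ρ → (-9,35,25)
river: ρ → (25,15,-19)
river: ρ → (-19,23,21)
river: ρ → (21,19,-21)
river: ρ → (-21,23,19)
river: ρ → (19,15,-25)
river: ρ → (-25,35,9)
river: ρ → (9,37,-21)
river: ρ → (-21,5,25)
river: ρ → (25,45,-1)
river: ρ → (-1,45,25)
river: ρ → (25,5,-21)
river: ρ → (-21,37,9)
river: ρ → (9,35,-25)
river: ρ → (-25,15,19)
river: ρ → (19,23,-21)
river: ρ → (-21,19,21)
river: ρ → (21,23,-19)
river: ρ → (-19,15,25)
river: ρ → (25,35,-9)
river: ρ → (-9,37,21)
ρ-cycle length = 26 (tail of 1 descent step not counted)

26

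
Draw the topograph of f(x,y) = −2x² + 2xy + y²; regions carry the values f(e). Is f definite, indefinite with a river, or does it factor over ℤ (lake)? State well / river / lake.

D = b²−4ac = 2² − 4·(-2)·1 = 12
D > 0 non-square ⇒ indefinite ⇒ periodic river

river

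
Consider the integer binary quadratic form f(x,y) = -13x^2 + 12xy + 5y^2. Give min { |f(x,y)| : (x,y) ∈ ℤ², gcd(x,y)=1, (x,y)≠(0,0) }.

river: ρ → (5,18,-4)
river: ρ → (-4,14,13)
river: ρ → (13,12,-5)
river: ρ → (-5,18,4)
river: ρ → (4,14,-13)
river: ρ → (-13,12,5)
closes: descent 0, river 6
min |a| on river = 4

4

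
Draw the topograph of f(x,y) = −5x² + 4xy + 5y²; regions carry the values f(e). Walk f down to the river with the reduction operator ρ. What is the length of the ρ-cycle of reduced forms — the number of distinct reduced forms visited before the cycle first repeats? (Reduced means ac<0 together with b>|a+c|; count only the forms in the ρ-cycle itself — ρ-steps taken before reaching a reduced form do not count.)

D = 116, ⌊√D⌋ = 10
river: ρ → (5,6,-4)
river: ρ → (-4,10,1)
river: ρ → (1,10,-4)
river: ρ → (-4,6,5)
river: ρ → (5,4,-5)
river: ρ → (-5,6,4)
river: ρ → (4,10,-1)
river: ρ → (-1,10,4)
river: ρ → (4,6,-5)
river: ρ → (-5,4,5)
ρ-cycle length = 10 (tail of 0 descent steps not counted)

10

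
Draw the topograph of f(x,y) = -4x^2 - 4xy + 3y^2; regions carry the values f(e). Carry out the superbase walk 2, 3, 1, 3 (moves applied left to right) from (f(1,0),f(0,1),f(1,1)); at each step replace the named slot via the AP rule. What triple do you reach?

start (-4,3,-5) = (f(1,0),f(0,1),f(1,1))
replace slot 2: 2·((-4)+(-5)) − 3 = -21 → (-4,-21,-5)
replace slot 3: 2·((-4)+(-21)) − (-5) = -45 → (-4,-21,-45)
replace slot 1: 2·((-21)+(-45)) − (-4) = -128 → (-128,-21,-45)
replace slot 3: 2·((-128)+(-21)) − (-45) = -253 → (-128,-21,-253)

-128,-21,-253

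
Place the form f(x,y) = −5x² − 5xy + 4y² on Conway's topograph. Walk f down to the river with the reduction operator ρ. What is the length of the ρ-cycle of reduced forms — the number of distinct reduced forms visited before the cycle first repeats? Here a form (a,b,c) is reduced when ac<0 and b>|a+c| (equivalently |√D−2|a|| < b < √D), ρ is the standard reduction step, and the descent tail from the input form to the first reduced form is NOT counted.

D = 105, ⌊√D⌋ = 10
descent: ρ → (4,5,-5)  [lands on river]
river: ρ → (-5,5,4)
river: ρ → (4,3,-6)
river: ρ → (-6,9,1)
river: ρ → (1,9,-6)
river: ρ → (-6,3,4)
ρ-cycle length = 6 (tail of 1 descent step not counted)

6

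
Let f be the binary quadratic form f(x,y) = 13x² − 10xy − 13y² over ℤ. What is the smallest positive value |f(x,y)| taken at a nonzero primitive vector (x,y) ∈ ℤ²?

descent: ρ → (-13,10,13)  [lands on river]
river: ρ → (13,16,-10)
river: ρ → (-10,24,5)
river: ρ → (5,26,-5)
river: ρ → (-5,24,10)
river: ρ → (10,16,-13)
closes: descent 1, river 6
min |a| on river = 5

5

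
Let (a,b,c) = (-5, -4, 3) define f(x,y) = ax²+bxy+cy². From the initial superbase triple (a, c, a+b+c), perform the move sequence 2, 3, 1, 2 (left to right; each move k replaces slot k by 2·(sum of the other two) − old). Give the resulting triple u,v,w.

start (-5,3,-6) = (f(1,0),f(0,1),f(1,1))
replace slot 2: 2·((-5)+(-6)) − 3 = -25 → (-5,-25,-6)
replace slot 3: 2·((-5)+(-25)) − (-6) = -54 → (-5,-25,-54)
replace slot 1: 2·((-25)+(-54)) − (-5) = -153 → (-153,-25,-54)
replace slot 2: 2·((-153)+(-54)) − (-25) = -389 → (-153,-389,-54)

-153,-389,-54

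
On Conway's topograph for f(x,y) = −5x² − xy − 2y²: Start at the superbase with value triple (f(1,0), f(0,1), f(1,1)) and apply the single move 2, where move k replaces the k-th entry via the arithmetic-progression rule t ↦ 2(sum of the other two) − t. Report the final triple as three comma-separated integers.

start (-5,-2,-8) = (f(1,0),f(0,1),f(1,1))
replace slot 2: 2·((-5)+(-8)) − (-2) = -24 → (-5,-24,-8)

-5,-24,-8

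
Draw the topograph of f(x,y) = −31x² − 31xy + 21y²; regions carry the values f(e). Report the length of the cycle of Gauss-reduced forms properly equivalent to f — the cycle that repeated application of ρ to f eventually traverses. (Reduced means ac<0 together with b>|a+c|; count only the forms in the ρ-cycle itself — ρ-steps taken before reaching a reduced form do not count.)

D = 3565, ⌊√D⌋ = 59
descent: ρ → (21,31,-31)  [lands on river]
river: ρ → (-31,31,21)
river: ρ → (21,53,-9)
river: ρ → (-9,55,15)
river: ρ → (15,35,-39)
river: ρ → (-39,43,11)
river: ρ → (11,45,-35)
river: ρ → (-35,25,21)
river: ρ → (21,59,-1)
river: ρ → (-1,59,21)
river: ρ → (21,25,-35)
river: ρ → (-35,45,11)
river: ρ → (11,43,-39)
river: ρ → (-39,35,15)
river: ρ → (15,55,-9)
river: ρ → (-9,53,21)
ρ-cycle length = 16 (tail of 1 descent step not counted)

16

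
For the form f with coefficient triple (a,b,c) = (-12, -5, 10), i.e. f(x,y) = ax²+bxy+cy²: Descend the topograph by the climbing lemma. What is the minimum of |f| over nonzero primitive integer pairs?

descent: ρ → (10,5,-12)  [lands on river]
river: ρ → (-12,19,3)
river: ρ → (3,17,-18)
river: ρ → (-18,19,2)
river: ρ → (2,21,-8)
river: ρ → (-8,11,12)
river: ρ → (12,13,-7)
river: ρ → (-7,15,10)
closes: descent 1, river 8
min |a| on river = 2

2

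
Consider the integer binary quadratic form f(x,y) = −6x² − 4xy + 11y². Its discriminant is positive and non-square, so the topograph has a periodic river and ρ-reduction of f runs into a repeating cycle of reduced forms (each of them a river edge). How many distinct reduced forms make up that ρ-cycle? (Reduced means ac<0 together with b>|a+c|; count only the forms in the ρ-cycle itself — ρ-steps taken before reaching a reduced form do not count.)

D = 280, ⌊√D⌋ = 16
descent: ρ → (11,4,-6)
descent: ρ → (-6,8,9)  [lands on river]
river: ρ → (9,10,-5)
river: ρ → (-5,10,9)
river: ρ → (9,8,-6)
river: ρ → (-6,16,1)
river: ρ → (1,16,-6)
ρ-cycle length = 6 (tail of 2 descent steps not counted)

6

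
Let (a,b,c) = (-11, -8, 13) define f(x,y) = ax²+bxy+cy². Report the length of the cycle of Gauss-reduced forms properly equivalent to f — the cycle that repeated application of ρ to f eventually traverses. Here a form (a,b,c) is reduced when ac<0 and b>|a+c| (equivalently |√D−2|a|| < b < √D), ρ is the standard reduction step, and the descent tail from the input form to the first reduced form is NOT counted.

D = 636, ⌊√D⌋ = 25
descent: ρ → (13,8,-11)  [lands on river]
river: ρ → (-11,14,10)
river: ρ → (10,6,-15)
river: ρ → (-15,24,1)
river: ρ → (1,24,-15)
river: ρ → (-15,6,10)
river: ρ → (10,14,-11)
river: ρ → (-11,8,13)
river: ρ → (13,18,-6)
river: ρ → (-6,18,13)
ρ-cycle length = 10 (tail of 1 descent step not counted)

10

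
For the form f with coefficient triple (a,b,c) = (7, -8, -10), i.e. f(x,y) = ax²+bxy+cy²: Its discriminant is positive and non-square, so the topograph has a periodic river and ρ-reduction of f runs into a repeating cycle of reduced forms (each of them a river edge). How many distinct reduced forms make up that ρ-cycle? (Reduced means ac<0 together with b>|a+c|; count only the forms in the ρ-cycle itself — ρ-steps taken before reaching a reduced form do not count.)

D = 344, ⌊√D⌋ = 18
descent: ρ → (-10,8,7)  [lands on river]
river: ρ → (7,6,-11)
river: ρ → (-11,16,2)
river: ρ → (2,16,-11)
river: ρ → (-11,6,7)
river: ρ → (7,8,-10)
river: ρ → (-10,12,5)
river: ρ → (5,18,-1)
river: ρ → (-1,18,5)
river: ρ → (5,12,-10)
ρ-cycle length = 10 (tail of 1 descent step not counted)

10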